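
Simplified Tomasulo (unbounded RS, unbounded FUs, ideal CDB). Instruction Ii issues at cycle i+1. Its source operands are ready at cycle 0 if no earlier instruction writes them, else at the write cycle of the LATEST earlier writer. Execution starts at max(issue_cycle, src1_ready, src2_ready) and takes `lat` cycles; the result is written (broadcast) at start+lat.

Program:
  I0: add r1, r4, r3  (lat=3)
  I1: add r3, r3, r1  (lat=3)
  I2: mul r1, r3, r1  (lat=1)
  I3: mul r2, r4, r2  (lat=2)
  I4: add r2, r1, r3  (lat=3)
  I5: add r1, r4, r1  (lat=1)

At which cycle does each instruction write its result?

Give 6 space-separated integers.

Answer: 4 7 8 6 11 9

Derivation:
I0 add r1: issue@1 deps=(None,None) exec_start@1 write@4
I1 add r3: issue@2 deps=(None,0) exec_start@4 write@7
I2 mul r1: issue@3 deps=(1,0) exec_start@7 write@8
I3 mul r2: issue@4 deps=(None,None) exec_start@4 write@6
I4 add r2: issue@5 deps=(2,1) exec_start@8 write@11
I5 add r1: issue@6 deps=(None,2) exec_start@8 write@9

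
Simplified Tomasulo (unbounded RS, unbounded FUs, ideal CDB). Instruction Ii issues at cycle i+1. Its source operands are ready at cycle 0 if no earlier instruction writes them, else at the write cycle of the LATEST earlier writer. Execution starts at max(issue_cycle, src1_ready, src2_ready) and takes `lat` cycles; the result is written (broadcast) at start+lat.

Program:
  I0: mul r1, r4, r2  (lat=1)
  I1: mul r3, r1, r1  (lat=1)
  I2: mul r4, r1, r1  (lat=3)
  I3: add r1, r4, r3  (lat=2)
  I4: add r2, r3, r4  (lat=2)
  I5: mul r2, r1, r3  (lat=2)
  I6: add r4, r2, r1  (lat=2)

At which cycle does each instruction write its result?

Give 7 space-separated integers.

I0 mul r1: issue@1 deps=(None,None) exec_start@1 write@2
I1 mul r3: issue@2 deps=(0,0) exec_start@2 write@3
I2 mul r4: issue@3 deps=(0,0) exec_start@3 write@6
I3 add r1: issue@4 deps=(2,1) exec_start@6 write@8
I4 add r2: issue@5 deps=(1,2) exec_start@6 write@8
I5 mul r2: issue@6 deps=(3,1) exec_start@8 write@10
I6 add r4: issue@7 deps=(5,3) exec_start@10 write@12

Answer: 2 3 6 8 8 10 12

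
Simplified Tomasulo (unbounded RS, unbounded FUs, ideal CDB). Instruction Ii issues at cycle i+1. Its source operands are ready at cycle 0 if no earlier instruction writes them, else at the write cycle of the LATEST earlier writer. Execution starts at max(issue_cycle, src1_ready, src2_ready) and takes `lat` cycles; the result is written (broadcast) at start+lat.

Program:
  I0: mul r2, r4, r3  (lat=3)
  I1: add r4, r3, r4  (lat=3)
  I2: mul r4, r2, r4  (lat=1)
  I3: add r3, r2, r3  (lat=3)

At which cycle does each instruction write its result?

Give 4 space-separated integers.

Answer: 4 5 6 7

Derivation:
I0 mul r2: issue@1 deps=(None,None) exec_start@1 write@4
I1 add r4: issue@2 deps=(None,None) exec_start@2 write@5
I2 mul r4: issue@3 deps=(0,1) exec_start@5 write@6
I3 add r3: issue@4 deps=(0,None) exec_start@4 write@7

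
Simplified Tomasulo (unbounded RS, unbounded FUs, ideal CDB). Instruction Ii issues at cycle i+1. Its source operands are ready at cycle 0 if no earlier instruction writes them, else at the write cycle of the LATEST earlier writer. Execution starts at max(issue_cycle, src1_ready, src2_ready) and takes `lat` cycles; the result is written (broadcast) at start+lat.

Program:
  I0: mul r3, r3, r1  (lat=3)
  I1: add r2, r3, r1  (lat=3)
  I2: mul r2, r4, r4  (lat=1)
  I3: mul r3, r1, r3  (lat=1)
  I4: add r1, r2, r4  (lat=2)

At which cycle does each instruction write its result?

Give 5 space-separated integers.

I0 mul r3: issue@1 deps=(None,None) exec_start@1 write@4
I1 add r2: issue@2 deps=(0,None) exec_start@4 write@7
I2 mul r2: issue@3 deps=(None,None) exec_start@3 write@4
I3 mul r3: issue@4 deps=(None,0) exec_start@4 write@5
I4 add r1: issue@5 deps=(2,None) exec_start@5 write@7

Answer: 4 7 4 5 7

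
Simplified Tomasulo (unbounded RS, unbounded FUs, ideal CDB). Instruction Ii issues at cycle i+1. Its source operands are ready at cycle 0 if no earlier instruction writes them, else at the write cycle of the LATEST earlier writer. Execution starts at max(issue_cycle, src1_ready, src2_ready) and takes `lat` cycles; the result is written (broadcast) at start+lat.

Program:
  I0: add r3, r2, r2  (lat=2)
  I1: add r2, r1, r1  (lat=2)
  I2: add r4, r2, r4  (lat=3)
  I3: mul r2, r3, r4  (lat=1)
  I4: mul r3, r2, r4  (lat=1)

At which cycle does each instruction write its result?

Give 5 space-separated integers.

Answer: 3 4 7 8 9

Derivation:
I0 add r3: issue@1 deps=(None,None) exec_start@1 write@3
I1 add r2: issue@2 deps=(None,None) exec_start@2 write@4
I2 add r4: issue@3 deps=(1,None) exec_start@4 write@7
I3 mul r2: issue@4 deps=(0,2) exec_start@7 write@8
I4 mul r3: issue@5 deps=(3,2) exec_start@8 write@9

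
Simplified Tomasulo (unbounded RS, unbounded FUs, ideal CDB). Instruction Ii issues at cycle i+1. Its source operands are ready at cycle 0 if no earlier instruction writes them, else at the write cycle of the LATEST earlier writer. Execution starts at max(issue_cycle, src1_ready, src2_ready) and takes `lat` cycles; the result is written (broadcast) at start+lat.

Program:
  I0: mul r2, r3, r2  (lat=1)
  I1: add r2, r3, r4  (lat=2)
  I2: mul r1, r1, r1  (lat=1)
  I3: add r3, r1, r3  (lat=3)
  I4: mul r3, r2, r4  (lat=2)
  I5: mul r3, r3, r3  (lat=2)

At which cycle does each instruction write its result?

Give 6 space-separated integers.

Answer: 2 4 4 7 7 9

Derivation:
I0 mul r2: issue@1 deps=(None,None) exec_start@1 write@2
I1 add r2: issue@2 deps=(None,None) exec_start@2 write@4
I2 mul r1: issue@3 deps=(None,None) exec_start@3 write@4
I3 add r3: issue@4 deps=(2,None) exec_start@4 write@7
I4 mul r3: issue@5 deps=(1,None) exec_start@5 write@7
I5 mul r3: issue@6 deps=(4,4) exec_start@7 write@9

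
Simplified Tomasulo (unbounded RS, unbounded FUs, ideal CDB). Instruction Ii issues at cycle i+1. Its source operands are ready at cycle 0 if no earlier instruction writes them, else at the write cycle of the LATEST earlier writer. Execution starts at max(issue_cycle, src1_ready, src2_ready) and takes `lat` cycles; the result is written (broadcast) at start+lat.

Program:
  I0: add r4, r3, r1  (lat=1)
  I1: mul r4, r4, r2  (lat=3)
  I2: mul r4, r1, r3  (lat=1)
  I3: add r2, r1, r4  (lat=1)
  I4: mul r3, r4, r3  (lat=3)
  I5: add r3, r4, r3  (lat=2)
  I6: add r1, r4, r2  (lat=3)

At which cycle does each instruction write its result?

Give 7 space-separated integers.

I0 add r4: issue@1 deps=(None,None) exec_start@1 write@2
I1 mul r4: issue@2 deps=(0,None) exec_start@2 write@5
I2 mul r4: issue@3 deps=(None,None) exec_start@3 write@4
I3 add r2: issue@4 deps=(None,2) exec_start@4 write@5
I4 mul r3: issue@5 deps=(2,None) exec_start@5 write@8
I5 add r3: issue@6 deps=(2,4) exec_start@8 write@10
I6 add r1: issue@7 deps=(2,3) exec_start@7 write@10

Answer: 2 5 4 5 8 10 10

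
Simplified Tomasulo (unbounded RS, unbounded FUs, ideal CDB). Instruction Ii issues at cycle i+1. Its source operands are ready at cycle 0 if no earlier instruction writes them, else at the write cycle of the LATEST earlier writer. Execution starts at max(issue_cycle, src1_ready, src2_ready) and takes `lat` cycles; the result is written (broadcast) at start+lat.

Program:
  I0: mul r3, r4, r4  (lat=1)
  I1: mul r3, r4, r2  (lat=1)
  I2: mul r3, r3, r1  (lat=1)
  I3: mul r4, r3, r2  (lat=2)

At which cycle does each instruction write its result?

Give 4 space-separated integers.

I0 mul r3: issue@1 deps=(None,None) exec_start@1 write@2
I1 mul r3: issue@2 deps=(None,None) exec_start@2 write@3
I2 mul r3: issue@3 deps=(1,None) exec_start@3 write@4
I3 mul r4: issue@4 deps=(2,None) exec_start@4 write@6

Answer: 2 3 4 6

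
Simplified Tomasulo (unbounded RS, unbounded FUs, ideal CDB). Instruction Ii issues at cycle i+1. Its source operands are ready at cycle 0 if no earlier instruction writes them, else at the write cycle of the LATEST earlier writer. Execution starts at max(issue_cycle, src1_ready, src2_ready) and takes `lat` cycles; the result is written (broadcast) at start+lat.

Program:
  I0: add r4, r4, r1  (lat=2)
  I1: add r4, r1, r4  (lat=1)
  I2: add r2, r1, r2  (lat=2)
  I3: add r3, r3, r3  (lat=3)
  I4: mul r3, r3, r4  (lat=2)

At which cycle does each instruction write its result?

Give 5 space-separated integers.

Answer: 3 4 5 7 9

Derivation:
I0 add r4: issue@1 deps=(None,None) exec_start@1 write@3
I1 add r4: issue@2 deps=(None,0) exec_start@3 write@4
I2 add r2: issue@3 deps=(None,None) exec_start@3 write@5
I3 add r3: issue@4 deps=(None,None) exec_start@4 write@7
I4 mul r3: issue@5 deps=(3,1) exec_start@7 write@9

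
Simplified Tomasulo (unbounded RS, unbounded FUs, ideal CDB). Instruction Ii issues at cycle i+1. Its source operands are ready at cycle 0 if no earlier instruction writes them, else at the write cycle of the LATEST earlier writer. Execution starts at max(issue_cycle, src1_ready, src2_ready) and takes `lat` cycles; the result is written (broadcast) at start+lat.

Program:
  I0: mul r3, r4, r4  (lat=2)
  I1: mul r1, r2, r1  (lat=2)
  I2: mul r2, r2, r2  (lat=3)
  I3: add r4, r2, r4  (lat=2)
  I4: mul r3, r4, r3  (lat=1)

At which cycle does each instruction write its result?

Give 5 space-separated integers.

I0 mul r3: issue@1 deps=(None,None) exec_start@1 write@3
I1 mul r1: issue@2 deps=(None,None) exec_start@2 write@4
I2 mul r2: issue@3 deps=(None,None) exec_start@3 write@6
I3 add r4: issue@4 deps=(2,None) exec_start@6 write@8
I4 mul r3: issue@5 deps=(3,0) exec_start@8 write@9

Answer: 3 4 6 8 9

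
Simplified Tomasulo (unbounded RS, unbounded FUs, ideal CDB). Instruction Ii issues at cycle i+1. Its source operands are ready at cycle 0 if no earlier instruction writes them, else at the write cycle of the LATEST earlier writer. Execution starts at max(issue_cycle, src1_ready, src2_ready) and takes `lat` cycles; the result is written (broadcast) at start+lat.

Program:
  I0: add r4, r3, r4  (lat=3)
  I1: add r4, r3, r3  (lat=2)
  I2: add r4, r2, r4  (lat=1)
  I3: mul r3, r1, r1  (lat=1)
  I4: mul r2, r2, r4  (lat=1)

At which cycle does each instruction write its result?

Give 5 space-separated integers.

I0 add r4: issue@1 deps=(None,None) exec_start@1 write@4
I1 add r4: issue@2 deps=(None,None) exec_start@2 write@4
I2 add r4: issue@3 deps=(None,1) exec_start@4 write@5
I3 mul r3: issue@4 deps=(None,None) exec_start@4 write@5
I4 mul r2: issue@5 deps=(None,2) exec_start@5 write@6

Answer: 4 4 5 5 6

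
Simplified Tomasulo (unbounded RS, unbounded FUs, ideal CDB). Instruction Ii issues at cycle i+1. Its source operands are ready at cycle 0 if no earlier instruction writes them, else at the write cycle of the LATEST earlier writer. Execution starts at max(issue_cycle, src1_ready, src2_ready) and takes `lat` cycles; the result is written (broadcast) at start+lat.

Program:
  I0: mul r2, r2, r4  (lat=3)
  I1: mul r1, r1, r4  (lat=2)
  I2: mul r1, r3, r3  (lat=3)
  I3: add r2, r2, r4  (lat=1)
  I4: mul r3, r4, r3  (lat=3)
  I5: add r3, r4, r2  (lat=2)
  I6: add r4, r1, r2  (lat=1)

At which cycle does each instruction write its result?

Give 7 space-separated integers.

Answer: 4 4 6 5 8 8 8

Derivation:
I0 mul r2: issue@1 deps=(None,None) exec_start@1 write@4
I1 mul r1: issue@2 deps=(None,None) exec_start@2 write@4
I2 mul r1: issue@3 deps=(None,None) exec_start@3 write@6
I3 add r2: issue@4 deps=(0,None) exec_start@4 write@5
I4 mul r3: issue@5 deps=(None,None) exec_start@5 write@8
I5 add r3: issue@6 deps=(None,3) exec_start@6 write@8
I6 add r4: issue@7 deps=(2,3) exec_start@7 write@8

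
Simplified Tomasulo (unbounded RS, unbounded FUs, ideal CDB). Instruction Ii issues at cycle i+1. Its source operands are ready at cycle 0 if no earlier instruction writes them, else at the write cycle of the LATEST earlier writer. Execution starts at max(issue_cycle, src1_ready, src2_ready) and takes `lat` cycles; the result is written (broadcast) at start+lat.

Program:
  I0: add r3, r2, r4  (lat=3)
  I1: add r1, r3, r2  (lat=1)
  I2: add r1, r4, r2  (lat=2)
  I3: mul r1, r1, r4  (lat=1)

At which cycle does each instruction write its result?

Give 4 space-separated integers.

I0 add r3: issue@1 deps=(None,None) exec_start@1 write@4
I1 add r1: issue@2 deps=(0,None) exec_start@4 write@5
I2 add r1: issue@3 deps=(None,None) exec_start@3 write@5
I3 mul r1: issue@4 deps=(2,None) exec_start@5 write@6

Answer: 4 5 5 6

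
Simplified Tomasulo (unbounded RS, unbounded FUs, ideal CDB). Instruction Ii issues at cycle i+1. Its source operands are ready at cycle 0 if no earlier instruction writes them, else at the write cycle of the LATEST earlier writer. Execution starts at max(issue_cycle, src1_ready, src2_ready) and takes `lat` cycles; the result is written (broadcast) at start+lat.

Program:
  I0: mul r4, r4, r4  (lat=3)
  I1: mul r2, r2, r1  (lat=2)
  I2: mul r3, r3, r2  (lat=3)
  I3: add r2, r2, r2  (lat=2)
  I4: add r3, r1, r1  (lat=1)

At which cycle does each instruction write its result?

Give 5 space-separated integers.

Answer: 4 4 7 6 6

Derivation:
I0 mul r4: issue@1 deps=(None,None) exec_start@1 write@4
I1 mul r2: issue@2 deps=(None,None) exec_start@2 write@4
I2 mul r3: issue@3 deps=(None,1) exec_start@4 write@7
I3 add r2: issue@4 deps=(1,1) exec_start@4 write@6
I4 add r3: issue@5 deps=(None,None) exec_start@5 write@6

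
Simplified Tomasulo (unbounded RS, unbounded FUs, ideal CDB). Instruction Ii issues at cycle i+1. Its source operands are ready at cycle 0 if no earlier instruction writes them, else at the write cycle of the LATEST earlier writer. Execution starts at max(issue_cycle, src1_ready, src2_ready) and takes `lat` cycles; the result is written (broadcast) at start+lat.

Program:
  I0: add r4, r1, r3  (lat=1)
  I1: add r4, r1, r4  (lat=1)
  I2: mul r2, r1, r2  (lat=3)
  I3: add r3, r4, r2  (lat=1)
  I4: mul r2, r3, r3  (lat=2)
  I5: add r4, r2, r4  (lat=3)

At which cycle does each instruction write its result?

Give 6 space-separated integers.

I0 add r4: issue@1 deps=(None,None) exec_start@1 write@2
I1 add r4: issue@2 deps=(None,0) exec_start@2 write@3
I2 mul r2: issue@3 deps=(None,None) exec_start@3 write@6
I3 add r3: issue@4 deps=(1,2) exec_start@6 write@7
I4 mul r2: issue@5 deps=(3,3) exec_start@7 write@9
I5 add r4: issue@6 deps=(4,1) exec_start@9 write@12

Answer: 2 3 6 7 9 12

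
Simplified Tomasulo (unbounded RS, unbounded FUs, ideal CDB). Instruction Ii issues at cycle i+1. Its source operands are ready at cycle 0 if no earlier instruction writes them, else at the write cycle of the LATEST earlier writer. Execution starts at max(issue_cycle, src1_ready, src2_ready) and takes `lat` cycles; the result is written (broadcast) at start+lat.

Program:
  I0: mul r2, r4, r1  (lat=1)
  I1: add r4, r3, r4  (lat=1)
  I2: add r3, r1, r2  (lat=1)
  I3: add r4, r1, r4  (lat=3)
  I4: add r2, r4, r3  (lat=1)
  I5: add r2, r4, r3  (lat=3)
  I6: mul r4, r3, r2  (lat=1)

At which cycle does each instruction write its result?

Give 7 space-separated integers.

Answer: 2 3 4 7 8 10 11

Derivation:
I0 mul r2: issue@1 deps=(None,None) exec_start@1 write@2
I1 add r4: issue@2 deps=(None,None) exec_start@2 write@3
I2 add r3: issue@3 deps=(None,0) exec_start@3 write@4
I3 add r4: issue@4 deps=(None,1) exec_start@4 write@7
I4 add r2: issue@5 deps=(3,2) exec_start@7 write@8
I5 add r2: issue@6 deps=(3,2) exec_start@7 write@10
I6 mul r4: issue@7 deps=(2,5) exec_start@10 write@11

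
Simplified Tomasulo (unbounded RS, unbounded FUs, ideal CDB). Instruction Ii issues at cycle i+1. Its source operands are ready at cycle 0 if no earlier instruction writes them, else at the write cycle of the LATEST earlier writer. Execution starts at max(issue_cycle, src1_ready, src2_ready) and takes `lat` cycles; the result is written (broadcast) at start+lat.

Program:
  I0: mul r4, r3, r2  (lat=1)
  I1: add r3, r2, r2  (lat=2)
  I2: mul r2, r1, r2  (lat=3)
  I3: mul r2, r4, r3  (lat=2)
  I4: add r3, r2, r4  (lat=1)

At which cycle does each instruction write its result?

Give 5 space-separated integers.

I0 mul r4: issue@1 deps=(None,None) exec_start@1 write@2
I1 add r3: issue@2 deps=(None,None) exec_start@2 write@4
I2 mul r2: issue@3 deps=(None,None) exec_start@3 write@6
I3 mul r2: issue@4 deps=(0,1) exec_start@4 write@6
I4 add r3: issue@5 deps=(3,0) exec_start@6 write@7

Answer: 2 4 6 6 7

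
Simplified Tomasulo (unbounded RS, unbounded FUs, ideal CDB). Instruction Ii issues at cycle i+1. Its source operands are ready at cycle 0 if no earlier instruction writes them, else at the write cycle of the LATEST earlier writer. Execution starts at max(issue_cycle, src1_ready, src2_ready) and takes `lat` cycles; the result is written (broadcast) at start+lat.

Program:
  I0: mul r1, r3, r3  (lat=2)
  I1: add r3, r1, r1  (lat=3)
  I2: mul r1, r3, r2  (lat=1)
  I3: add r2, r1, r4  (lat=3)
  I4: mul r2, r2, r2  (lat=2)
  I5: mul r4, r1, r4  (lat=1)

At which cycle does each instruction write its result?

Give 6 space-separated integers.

Answer: 3 6 7 10 12 8

Derivation:
I0 mul r1: issue@1 deps=(None,None) exec_start@1 write@3
I1 add r3: issue@2 deps=(0,0) exec_start@3 write@6
I2 mul r1: issue@3 deps=(1,None) exec_start@6 write@7
I3 add r2: issue@4 deps=(2,None) exec_start@7 write@10
I4 mul r2: issue@5 deps=(3,3) exec_start@10 write@12
I5 mul r4: issue@6 deps=(2,None) exec_start@7 write@8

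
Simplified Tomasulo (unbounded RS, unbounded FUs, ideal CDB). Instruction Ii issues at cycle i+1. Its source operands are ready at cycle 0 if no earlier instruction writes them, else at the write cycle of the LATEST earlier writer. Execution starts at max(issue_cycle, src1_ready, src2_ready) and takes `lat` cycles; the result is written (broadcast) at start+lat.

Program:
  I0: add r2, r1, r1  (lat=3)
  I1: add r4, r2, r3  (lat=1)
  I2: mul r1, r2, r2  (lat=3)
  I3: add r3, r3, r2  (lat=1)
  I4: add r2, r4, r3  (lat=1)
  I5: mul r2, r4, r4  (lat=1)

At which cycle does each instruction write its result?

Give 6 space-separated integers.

Answer: 4 5 7 5 6 7

Derivation:
I0 add r2: issue@1 deps=(None,None) exec_start@1 write@4
I1 add r4: issue@2 deps=(0,None) exec_start@4 write@5
I2 mul r1: issue@3 deps=(0,0) exec_start@4 write@7
I3 add r3: issue@4 deps=(None,0) exec_start@4 write@5
I4 add r2: issue@5 deps=(1,3) exec_start@5 write@6
I5 mul r2: issue@6 deps=(1,1) exec_start@6 write@7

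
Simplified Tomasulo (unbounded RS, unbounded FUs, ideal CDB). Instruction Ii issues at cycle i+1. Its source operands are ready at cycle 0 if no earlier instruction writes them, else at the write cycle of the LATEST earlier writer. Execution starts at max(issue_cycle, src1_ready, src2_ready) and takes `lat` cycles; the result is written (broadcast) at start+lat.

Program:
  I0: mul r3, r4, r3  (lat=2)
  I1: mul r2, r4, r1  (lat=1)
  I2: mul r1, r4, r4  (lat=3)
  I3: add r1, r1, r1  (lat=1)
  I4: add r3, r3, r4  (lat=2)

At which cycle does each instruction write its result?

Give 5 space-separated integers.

Answer: 3 3 6 7 7

Derivation:
I0 mul r3: issue@1 deps=(None,None) exec_start@1 write@3
I1 mul r2: issue@2 deps=(None,None) exec_start@2 write@3
I2 mul r1: issue@3 deps=(None,None) exec_start@3 write@6
I3 add r1: issue@4 deps=(2,2) exec_start@6 write@7
I4 add r3: issue@5 deps=(0,None) exec_start@5 write@7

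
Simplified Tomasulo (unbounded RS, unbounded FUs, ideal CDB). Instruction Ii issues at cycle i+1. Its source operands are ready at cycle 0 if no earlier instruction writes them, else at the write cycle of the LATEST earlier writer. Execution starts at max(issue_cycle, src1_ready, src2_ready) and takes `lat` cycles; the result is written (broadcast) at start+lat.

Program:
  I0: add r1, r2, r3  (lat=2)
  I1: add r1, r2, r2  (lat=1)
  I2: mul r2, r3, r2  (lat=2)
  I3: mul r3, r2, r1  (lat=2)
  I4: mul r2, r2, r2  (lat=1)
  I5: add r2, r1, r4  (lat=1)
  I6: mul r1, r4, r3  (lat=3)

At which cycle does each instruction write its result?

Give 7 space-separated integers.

I0 add r1: issue@1 deps=(None,None) exec_start@1 write@3
I1 add r1: issue@2 deps=(None,None) exec_start@2 write@3
I2 mul r2: issue@3 deps=(None,None) exec_start@3 write@5
I3 mul r3: issue@4 deps=(2,1) exec_start@5 write@7
I4 mul r2: issue@5 deps=(2,2) exec_start@5 write@6
I5 add r2: issue@6 deps=(1,None) exec_start@6 write@7
I6 mul r1: issue@7 deps=(None,3) exec_start@7 write@10

Answer: 3 3 5 7 6 7 10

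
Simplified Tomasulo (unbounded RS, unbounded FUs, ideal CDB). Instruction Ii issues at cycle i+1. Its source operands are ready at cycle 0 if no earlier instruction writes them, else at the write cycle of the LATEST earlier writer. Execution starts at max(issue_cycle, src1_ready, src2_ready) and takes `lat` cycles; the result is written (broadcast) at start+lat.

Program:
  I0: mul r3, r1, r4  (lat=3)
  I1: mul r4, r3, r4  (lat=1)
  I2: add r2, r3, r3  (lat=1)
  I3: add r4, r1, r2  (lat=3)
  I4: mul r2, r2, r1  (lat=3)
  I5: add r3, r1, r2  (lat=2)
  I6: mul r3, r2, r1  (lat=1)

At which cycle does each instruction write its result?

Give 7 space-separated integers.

Answer: 4 5 5 8 8 10 9

Derivation:
I0 mul r3: issue@1 deps=(None,None) exec_start@1 write@4
I1 mul r4: issue@2 deps=(0,None) exec_start@4 write@5
I2 add r2: issue@3 deps=(0,0) exec_start@4 write@5
I3 add r4: issue@4 deps=(None,2) exec_start@5 write@8
I4 mul r2: issue@5 deps=(2,None) exec_start@5 write@8
I5 add r3: issue@6 deps=(None,4) exec_start@8 write@10
I6 mul r3: issue@7 deps=(4,None) exec_start@8 write@9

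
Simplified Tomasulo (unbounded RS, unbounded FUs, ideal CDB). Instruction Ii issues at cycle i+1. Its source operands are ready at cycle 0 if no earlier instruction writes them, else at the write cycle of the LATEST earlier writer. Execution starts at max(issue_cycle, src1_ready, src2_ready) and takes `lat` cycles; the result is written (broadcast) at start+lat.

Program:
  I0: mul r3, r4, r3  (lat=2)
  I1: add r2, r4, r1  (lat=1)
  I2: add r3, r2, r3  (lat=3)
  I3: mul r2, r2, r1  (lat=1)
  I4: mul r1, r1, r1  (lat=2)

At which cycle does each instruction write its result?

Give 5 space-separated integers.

I0 mul r3: issue@1 deps=(None,None) exec_start@1 write@3
I1 add r2: issue@2 deps=(None,None) exec_start@2 write@3
I2 add r3: issue@3 deps=(1,0) exec_start@3 write@6
I3 mul r2: issue@4 deps=(1,None) exec_start@4 write@5
I4 mul r1: issue@5 deps=(None,None) exec_start@5 write@7

Answer: 3 3 6 5 7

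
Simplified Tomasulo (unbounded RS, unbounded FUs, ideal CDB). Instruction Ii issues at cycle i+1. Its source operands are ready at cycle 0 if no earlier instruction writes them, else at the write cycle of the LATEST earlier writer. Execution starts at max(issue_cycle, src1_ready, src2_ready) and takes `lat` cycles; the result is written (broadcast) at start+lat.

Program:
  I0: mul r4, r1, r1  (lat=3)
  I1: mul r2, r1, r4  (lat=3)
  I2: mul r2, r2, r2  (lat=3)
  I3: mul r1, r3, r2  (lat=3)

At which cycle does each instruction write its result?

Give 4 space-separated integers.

I0 mul r4: issue@1 deps=(None,None) exec_start@1 write@4
I1 mul r2: issue@2 deps=(None,0) exec_start@4 write@7
I2 mul r2: issue@3 deps=(1,1) exec_start@7 write@10
I3 mul r1: issue@4 deps=(None,2) exec_start@10 write@13

Answer: 4 7 10 13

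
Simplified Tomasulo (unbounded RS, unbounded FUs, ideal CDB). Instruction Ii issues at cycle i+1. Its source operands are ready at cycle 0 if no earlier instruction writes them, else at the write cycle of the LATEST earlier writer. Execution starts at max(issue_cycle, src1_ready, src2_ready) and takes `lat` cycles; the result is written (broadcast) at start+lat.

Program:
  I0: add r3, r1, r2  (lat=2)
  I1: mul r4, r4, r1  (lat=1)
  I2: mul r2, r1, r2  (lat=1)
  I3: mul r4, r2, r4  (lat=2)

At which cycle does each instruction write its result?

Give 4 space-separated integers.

I0 add r3: issue@1 deps=(None,None) exec_start@1 write@3
I1 mul r4: issue@2 deps=(None,None) exec_start@2 write@3
I2 mul r2: issue@3 deps=(None,None) exec_start@3 write@4
I3 mul r4: issue@4 deps=(2,1) exec_start@4 write@6

Answer: 3 3 4 6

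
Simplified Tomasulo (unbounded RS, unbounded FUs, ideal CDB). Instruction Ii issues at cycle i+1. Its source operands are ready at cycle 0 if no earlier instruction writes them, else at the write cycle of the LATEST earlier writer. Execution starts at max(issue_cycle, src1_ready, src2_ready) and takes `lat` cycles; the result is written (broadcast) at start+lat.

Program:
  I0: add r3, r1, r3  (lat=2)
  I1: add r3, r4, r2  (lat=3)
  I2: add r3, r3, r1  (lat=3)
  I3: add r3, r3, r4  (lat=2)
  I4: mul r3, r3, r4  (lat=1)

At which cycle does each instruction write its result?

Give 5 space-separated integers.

I0 add r3: issue@1 deps=(None,None) exec_start@1 write@3
I1 add r3: issue@2 deps=(None,None) exec_start@2 write@5
I2 add r3: issue@3 deps=(1,None) exec_start@5 write@8
I3 add r3: issue@4 deps=(2,None) exec_start@8 write@10
I4 mul r3: issue@5 deps=(3,None) exec_start@10 write@11

Answer: 3 5 8 10 11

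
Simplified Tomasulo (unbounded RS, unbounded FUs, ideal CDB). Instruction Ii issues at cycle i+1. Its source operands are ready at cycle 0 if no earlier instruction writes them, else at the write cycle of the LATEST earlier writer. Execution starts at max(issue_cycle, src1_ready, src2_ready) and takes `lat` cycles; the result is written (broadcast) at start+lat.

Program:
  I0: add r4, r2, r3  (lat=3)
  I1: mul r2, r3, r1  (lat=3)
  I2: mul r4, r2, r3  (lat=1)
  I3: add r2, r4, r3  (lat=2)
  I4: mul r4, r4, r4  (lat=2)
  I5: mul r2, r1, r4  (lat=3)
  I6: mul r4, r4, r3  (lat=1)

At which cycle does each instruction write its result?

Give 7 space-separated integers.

I0 add r4: issue@1 deps=(None,None) exec_start@1 write@4
I1 mul r2: issue@2 deps=(None,None) exec_start@2 write@5
I2 mul r4: issue@3 deps=(1,None) exec_start@5 write@6
I3 add r2: issue@4 deps=(2,None) exec_start@6 write@8
I4 mul r4: issue@5 deps=(2,2) exec_start@6 write@8
I5 mul r2: issue@6 deps=(None,4) exec_start@8 write@11
I6 mul r4: issue@7 deps=(4,None) exec_start@8 write@9

Answer: 4 5 6 8 8 11 9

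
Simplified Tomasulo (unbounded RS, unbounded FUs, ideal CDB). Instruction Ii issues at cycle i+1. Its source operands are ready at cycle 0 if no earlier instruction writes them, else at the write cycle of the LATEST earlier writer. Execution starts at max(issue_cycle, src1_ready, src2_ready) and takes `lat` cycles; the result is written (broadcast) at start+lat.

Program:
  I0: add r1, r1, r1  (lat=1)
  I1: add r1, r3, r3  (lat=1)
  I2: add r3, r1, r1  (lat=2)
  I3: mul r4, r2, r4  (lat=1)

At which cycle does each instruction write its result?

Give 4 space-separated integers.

Answer: 2 3 5 5

Derivation:
I0 add r1: issue@1 deps=(None,None) exec_start@1 write@2
I1 add r1: issue@2 deps=(None,None) exec_start@2 write@3
I2 add r3: issue@3 deps=(1,1) exec_start@3 write@5
I3 mul r4: issue@4 deps=(None,None) exec_start@4 write@5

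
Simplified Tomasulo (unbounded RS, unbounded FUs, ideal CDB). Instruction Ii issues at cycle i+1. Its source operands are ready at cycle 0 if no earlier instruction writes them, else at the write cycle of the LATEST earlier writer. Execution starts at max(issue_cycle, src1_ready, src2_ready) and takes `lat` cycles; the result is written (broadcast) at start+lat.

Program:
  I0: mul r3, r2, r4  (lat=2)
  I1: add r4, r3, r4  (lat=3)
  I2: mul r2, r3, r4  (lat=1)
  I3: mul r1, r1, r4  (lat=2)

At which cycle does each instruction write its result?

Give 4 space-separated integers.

I0 mul r3: issue@1 deps=(None,None) exec_start@1 write@3
I1 add r4: issue@2 deps=(0,None) exec_start@3 write@6
I2 mul r2: issue@3 deps=(0,1) exec_start@6 write@7
I3 mul r1: issue@4 deps=(None,1) exec_start@6 write@8

Answer: 3 6 7 8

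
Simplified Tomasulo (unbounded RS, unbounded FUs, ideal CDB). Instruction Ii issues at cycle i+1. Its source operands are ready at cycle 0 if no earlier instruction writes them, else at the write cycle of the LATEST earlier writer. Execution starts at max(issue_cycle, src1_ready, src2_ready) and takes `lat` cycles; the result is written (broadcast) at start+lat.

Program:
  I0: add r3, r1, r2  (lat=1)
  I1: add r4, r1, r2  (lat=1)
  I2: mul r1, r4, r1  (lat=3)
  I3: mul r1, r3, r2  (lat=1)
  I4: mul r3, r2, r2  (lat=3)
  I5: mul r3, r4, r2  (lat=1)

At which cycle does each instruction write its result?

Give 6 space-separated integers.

Answer: 2 3 6 5 8 7

Derivation:
I0 add r3: issue@1 deps=(None,None) exec_start@1 write@2
I1 add r4: issue@2 deps=(None,None) exec_start@2 write@3
I2 mul r1: issue@3 deps=(1,None) exec_start@3 write@6
I3 mul r1: issue@4 deps=(0,None) exec_start@4 write@5
I4 mul r3: issue@5 deps=(None,None) exec_start@5 write@8
I5 mul r3: issue@6 deps=(1,None) exec_start@6 write@7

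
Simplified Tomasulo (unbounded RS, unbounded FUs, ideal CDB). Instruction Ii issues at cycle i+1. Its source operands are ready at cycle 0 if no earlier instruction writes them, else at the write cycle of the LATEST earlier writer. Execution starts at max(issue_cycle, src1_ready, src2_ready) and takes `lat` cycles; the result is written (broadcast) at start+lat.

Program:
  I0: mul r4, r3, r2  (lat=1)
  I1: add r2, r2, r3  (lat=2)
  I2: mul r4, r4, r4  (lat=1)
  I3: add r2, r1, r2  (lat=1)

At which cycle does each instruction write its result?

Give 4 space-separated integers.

I0 mul r4: issue@1 deps=(None,None) exec_start@1 write@2
I1 add r2: issue@2 deps=(None,None) exec_start@2 write@4
I2 mul r4: issue@3 deps=(0,0) exec_start@3 write@4
I3 add r2: issue@4 deps=(None,1) exec_start@4 write@5

Answer: 2 4 4 5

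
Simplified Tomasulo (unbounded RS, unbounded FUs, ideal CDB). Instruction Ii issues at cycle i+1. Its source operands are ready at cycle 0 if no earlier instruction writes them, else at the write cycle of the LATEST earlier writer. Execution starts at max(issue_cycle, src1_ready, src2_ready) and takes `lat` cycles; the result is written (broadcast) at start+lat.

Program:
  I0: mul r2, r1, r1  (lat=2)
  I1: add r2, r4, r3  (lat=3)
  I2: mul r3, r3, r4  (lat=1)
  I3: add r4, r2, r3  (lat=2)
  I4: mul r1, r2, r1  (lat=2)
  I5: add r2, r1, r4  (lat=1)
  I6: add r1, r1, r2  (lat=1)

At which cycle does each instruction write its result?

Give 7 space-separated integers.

Answer: 3 5 4 7 7 8 9

Derivation:
I0 mul r2: issue@1 deps=(None,None) exec_start@1 write@3
I1 add r2: issue@2 deps=(None,None) exec_start@2 write@5
I2 mul r3: issue@3 deps=(None,None) exec_start@3 write@4
I3 add r4: issue@4 deps=(1,2) exec_start@5 write@7
I4 mul r1: issue@5 deps=(1,None) exec_start@5 write@7
I5 add r2: issue@6 deps=(4,3) exec_start@7 write@8
I6 add r1: issue@7 deps=(4,5) exec_start@8 write@9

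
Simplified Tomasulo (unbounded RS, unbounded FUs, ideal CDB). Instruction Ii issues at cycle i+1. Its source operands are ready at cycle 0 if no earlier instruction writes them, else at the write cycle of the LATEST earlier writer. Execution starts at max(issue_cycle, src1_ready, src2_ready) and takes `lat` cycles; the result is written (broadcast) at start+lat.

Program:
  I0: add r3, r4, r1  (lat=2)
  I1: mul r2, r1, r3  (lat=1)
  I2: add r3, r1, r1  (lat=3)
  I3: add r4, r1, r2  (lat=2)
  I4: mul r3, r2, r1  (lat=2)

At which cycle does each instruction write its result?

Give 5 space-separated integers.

I0 add r3: issue@1 deps=(None,None) exec_start@1 write@3
I1 mul r2: issue@2 deps=(None,0) exec_start@3 write@4
I2 add r3: issue@3 deps=(None,None) exec_start@3 write@6
I3 add r4: issue@4 deps=(None,1) exec_start@4 write@6
I4 mul r3: issue@5 deps=(1,None) exec_start@5 write@7

Answer: 3 4 6 6 7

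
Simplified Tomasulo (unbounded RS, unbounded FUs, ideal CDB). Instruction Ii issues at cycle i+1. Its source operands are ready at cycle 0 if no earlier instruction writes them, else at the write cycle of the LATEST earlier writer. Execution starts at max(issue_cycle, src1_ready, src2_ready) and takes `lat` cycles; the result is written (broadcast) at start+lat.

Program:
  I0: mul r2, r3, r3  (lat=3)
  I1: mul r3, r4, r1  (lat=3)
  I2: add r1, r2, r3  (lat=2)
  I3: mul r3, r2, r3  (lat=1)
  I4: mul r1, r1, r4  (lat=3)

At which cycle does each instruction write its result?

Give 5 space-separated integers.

I0 mul r2: issue@1 deps=(None,None) exec_start@1 write@4
I1 mul r3: issue@2 deps=(None,None) exec_start@2 write@5
I2 add r1: issue@3 deps=(0,1) exec_start@5 write@7
I3 mul r3: issue@4 deps=(0,1) exec_start@5 write@6
I4 mul r1: issue@5 deps=(2,None) exec_start@7 write@10

Answer: 4 5 7 6 10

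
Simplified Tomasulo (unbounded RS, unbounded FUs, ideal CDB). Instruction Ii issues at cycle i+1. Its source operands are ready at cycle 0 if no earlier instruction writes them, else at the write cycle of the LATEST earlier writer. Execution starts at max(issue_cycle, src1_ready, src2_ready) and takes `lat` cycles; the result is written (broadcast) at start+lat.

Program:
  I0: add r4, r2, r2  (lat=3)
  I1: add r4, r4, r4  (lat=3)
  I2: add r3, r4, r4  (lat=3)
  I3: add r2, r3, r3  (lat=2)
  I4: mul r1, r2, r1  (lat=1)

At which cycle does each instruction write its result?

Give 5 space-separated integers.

Answer: 4 7 10 12 13

Derivation:
I0 add r4: issue@1 deps=(None,None) exec_start@1 write@4
I1 add r4: issue@2 deps=(0,0) exec_start@4 write@7
I2 add r3: issue@3 deps=(1,1) exec_start@7 write@10
I3 add r2: issue@4 deps=(2,2) exec_start@10 write@12
I4 mul r1: issue@5 deps=(3,None) exec_start@12 write@13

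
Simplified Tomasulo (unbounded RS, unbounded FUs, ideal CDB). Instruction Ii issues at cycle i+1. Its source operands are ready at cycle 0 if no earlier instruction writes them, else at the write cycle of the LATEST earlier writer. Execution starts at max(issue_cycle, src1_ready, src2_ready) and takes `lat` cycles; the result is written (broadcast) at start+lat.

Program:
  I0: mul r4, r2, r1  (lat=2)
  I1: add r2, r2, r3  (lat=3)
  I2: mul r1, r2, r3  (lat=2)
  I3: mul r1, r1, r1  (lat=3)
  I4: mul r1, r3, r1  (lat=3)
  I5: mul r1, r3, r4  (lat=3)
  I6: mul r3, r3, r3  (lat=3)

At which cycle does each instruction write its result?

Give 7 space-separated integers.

I0 mul r4: issue@1 deps=(None,None) exec_start@1 write@3
I1 add r2: issue@2 deps=(None,None) exec_start@2 write@5
I2 mul r1: issue@3 deps=(1,None) exec_start@5 write@7
I3 mul r1: issue@4 deps=(2,2) exec_start@7 write@10
I4 mul r1: issue@5 deps=(None,3) exec_start@10 write@13
I5 mul r1: issue@6 deps=(None,0) exec_start@6 write@9
I6 mul r3: issue@7 deps=(None,None) exec_start@7 write@10

Answer: 3 5 7 10 13 9 10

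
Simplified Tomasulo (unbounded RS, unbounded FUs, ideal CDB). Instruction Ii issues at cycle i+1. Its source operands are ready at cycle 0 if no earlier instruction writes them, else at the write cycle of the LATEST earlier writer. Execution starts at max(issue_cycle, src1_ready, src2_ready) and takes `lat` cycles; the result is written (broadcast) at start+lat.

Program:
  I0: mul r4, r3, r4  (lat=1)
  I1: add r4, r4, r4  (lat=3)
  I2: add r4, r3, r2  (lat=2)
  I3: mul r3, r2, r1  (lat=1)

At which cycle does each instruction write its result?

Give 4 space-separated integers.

I0 mul r4: issue@1 deps=(None,None) exec_start@1 write@2
I1 add r4: issue@2 deps=(0,0) exec_start@2 write@5
I2 add r4: issue@3 deps=(None,None) exec_start@3 write@5
I3 mul r3: issue@4 deps=(None,None) exec_start@4 write@5

Answer: 2 5 5 5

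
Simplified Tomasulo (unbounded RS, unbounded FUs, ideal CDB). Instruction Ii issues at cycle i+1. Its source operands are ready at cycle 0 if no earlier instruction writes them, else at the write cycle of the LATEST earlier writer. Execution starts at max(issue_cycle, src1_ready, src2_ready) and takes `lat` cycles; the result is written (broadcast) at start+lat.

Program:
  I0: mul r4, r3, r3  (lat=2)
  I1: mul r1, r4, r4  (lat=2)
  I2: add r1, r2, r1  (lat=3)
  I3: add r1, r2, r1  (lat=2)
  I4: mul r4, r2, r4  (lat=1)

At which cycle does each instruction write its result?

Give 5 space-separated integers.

Answer: 3 5 8 10 6

Derivation:
I0 mul r4: issue@1 deps=(None,None) exec_start@1 write@3
I1 mul r1: issue@2 deps=(0,0) exec_start@3 write@5
I2 add r1: issue@3 deps=(None,1) exec_start@5 write@8
I3 add r1: issue@4 deps=(None,2) exec_start@8 write@10
I4 mul r4: issue@5 deps=(None,0) exec_start@5 write@6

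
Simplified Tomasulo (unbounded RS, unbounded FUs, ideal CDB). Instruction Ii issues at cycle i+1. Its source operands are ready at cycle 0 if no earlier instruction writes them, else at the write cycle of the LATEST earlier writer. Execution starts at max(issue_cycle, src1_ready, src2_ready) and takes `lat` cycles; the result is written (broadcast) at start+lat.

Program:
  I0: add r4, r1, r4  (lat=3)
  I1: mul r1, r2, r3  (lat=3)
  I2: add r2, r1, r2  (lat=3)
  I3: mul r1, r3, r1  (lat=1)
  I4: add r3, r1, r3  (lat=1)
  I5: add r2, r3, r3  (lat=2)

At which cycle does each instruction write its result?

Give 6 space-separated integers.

Answer: 4 5 8 6 7 9

Derivation:
I0 add r4: issue@1 deps=(None,None) exec_start@1 write@4
I1 mul r1: issue@2 deps=(None,None) exec_start@2 write@5
I2 add r2: issue@3 deps=(1,None) exec_start@5 write@8
I3 mul r1: issue@4 deps=(None,1) exec_start@5 write@6
I4 add r3: issue@5 deps=(3,None) exec_start@6 write@7
I5 add r2: issue@6 deps=(4,4) exec_start@7 write@9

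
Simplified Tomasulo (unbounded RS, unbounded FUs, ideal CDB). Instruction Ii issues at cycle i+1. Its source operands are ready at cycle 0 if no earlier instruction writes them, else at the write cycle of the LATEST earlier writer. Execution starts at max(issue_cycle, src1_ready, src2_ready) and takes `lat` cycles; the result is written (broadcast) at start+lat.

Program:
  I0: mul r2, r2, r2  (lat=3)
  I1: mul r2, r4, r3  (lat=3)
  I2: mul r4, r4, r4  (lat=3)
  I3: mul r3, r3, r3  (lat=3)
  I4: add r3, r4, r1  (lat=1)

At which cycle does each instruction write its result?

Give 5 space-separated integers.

Answer: 4 5 6 7 7

Derivation:
I0 mul r2: issue@1 deps=(None,None) exec_start@1 write@4
I1 mul r2: issue@2 deps=(None,None) exec_start@2 write@5
I2 mul r4: issue@3 deps=(None,None) exec_start@3 write@6
I3 mul r3: issue@4 deps=(None,None) exec_start@4 write@7
I4 add r3: issue@5 deps=(2,None) exec_start@6 write@7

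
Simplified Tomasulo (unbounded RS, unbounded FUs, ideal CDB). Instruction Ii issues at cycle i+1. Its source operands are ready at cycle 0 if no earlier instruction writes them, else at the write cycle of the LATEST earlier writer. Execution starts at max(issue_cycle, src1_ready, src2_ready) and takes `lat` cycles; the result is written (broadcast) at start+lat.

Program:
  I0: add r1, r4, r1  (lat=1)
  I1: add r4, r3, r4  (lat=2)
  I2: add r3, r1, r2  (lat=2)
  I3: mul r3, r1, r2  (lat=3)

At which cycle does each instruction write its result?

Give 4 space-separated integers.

Answer: 2 4 5 7

Derivation:
I0 add r1: issue@1 deps=(None,None) exec_start@1 write@2
I1 add r4: issue@2 deps=(None,None) exec_start@2 write@4
I2 add r3: issue@3 deps=(0,None) exec_start@3 write@5
I3 mul r3: issue@4 deps=(0,None) exec_start@4 write@7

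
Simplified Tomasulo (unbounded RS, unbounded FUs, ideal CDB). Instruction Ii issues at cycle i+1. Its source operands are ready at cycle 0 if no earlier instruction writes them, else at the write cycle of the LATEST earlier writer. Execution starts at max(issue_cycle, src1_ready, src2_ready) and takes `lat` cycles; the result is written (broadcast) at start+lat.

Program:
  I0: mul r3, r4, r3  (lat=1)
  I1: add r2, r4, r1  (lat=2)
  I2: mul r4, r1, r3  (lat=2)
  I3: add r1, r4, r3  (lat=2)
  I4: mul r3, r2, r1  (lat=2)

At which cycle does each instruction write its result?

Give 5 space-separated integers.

Answer: 2 4 5 7 9

Derivation:
I0 mul r3: issue@1 deps=(None,None) exec_start@1 write@2
I1 add r2: issue@2 deps=(None,None) exec_start@2 write@4
I2 mul r4: issue@3 deps=(None,0) exec_start@3 write@5
I3 add r1: issue@4 deps=(2,0) exec_start@5 write@7
I4 mul r3: issue@5 deps=(1,3) exec_start@7 write@9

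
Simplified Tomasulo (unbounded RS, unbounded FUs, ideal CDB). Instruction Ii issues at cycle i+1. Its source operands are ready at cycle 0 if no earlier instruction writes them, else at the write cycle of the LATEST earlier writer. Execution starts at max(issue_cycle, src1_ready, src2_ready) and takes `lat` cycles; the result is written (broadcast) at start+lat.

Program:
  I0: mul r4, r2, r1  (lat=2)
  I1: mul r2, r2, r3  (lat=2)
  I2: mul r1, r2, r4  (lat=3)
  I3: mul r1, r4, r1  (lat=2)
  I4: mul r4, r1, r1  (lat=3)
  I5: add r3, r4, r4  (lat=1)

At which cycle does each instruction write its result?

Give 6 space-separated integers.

Answer: 3 4 7 9 12 13

Derivation:
I0 mul r4: issue@1 deps=(None,None) exec_start@1 write@3
I1 mul r2: issue@2 deps=(None,None) exec_start@2 write@4
I2 mul r1: issue@3 deps=(1,0) exec_start@4 write@7
I3 mul r1: issue@4 deps=(0,2) exec_start@7 write@9
I4 mul r4: issue@5 deps=(3,3) exec_start@9 write@12
I5 add r3: issue@6 deps=(4,4) exec_start@12 write@13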